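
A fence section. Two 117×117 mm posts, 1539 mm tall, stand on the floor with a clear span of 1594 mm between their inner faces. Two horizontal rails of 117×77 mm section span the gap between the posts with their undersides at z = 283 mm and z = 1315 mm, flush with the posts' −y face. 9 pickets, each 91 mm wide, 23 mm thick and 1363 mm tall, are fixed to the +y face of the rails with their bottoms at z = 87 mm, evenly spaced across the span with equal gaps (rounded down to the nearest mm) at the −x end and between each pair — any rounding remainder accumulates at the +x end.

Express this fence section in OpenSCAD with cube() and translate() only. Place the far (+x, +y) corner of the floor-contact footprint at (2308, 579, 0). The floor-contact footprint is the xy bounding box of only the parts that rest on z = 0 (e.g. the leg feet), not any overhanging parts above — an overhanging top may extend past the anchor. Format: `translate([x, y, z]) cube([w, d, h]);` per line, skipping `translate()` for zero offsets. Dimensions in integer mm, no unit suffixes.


translate([480, 462, 0]) cube([117, 117, 1539]);
translate([2191, 462, 0]) cube([117, 117, 1539]);
translate([597, 462, 283]) cube([1594, 117, 77]);
translate([597, 462, 1315]) cube([1594, 117, 77]);
translate([674, 579, 87]) cube([91, 23, 1363]);
translate([842, 579, 87]) cube([91, 23, 1363]);
translate([1010, 579, 87]) cube([91, 23, 1363]);
translate([1178, 579, 87]) cube([91, 23, 1363]);
translate([1346, 579, 87]) cube([91, 23, 1363]);
translate([1514, 579, 87]) cube([91, 23, 1363]);
translate([1682, 579, 87]) cube([91, 23, 1363]);
translate([1850, 579, 87]) cube([91, 23, 1363]);
translate([2018, 579, 87]) cube([91, 23, 1363]);


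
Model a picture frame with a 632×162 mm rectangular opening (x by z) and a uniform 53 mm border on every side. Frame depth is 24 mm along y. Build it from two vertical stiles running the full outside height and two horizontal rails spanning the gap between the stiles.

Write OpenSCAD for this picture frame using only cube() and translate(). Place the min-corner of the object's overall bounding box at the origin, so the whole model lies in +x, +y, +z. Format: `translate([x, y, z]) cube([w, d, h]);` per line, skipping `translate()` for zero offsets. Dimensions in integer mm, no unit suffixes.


cube([53, 24, 268]);
translate([685, 0, 0]) cube([53, 24, 268]);
translate([53, 0, 0]) cube([632, 24, 53]);
translate([53, 0, 215]) cube([632, 24, 53]);


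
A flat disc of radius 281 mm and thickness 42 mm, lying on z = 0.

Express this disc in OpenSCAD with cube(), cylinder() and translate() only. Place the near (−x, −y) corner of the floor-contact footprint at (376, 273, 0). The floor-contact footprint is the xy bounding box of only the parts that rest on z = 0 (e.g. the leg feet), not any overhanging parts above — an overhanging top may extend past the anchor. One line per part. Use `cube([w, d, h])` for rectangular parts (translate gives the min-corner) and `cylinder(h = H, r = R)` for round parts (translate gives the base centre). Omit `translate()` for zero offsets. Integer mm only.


translate([657, 554, 0]) cylinder(h = 42, r = 281);


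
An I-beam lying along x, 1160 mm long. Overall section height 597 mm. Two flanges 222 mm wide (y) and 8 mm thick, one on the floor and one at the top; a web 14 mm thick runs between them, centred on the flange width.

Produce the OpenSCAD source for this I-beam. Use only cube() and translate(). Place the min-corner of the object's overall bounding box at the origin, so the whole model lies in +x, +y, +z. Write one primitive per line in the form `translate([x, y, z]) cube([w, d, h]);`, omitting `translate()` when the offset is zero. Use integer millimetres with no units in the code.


cube([1160, 222, 8]);
translate([0, 104, 8]) cube([1160, 14, 581]);
translate([0, 0, 589]) cube([1160, 222, 8]);


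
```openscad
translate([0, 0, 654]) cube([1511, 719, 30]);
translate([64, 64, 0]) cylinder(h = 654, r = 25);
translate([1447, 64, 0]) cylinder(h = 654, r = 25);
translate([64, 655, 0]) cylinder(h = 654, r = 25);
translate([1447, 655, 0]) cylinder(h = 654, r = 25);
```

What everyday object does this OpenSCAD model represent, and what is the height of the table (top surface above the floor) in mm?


A table. The table height is 684 mm.

A 1511×719×30 slab sits at z = 654 on four Ø50 mm round legs — a table. The top surface is at 654 + 30 = 684 mm.


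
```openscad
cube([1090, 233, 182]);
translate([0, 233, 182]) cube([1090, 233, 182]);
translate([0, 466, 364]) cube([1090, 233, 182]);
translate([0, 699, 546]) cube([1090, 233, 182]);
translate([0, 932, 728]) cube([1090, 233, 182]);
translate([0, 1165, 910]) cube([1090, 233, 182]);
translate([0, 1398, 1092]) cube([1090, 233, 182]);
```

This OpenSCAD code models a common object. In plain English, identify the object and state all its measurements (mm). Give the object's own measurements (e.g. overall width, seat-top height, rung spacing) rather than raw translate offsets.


A straight staircase of 7 solid steps. Each step is 1090 mm wide (x), 233 mm deep (y, the going) and 182 mm tall (the rise). The first step rests on the floor; each subsequent step sits one going further in +y and one rise higher in +z, directly behind and above the previous step with no overlap.


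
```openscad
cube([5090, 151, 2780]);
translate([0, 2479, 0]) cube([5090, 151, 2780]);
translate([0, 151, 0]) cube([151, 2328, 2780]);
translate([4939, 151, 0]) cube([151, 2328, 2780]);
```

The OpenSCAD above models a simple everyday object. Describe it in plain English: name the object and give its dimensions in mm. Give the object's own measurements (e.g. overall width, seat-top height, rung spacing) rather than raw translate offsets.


The wall frame of a small rectangular building: four walls, each 2780 mm tall and 151 mm thick, enclosing a footprint 5090 mm (x) by 2630 mm (y) outside-to-outside, with no floor or roof. The front and back walls (the −y and +y sides) span the full width; the two side walls fit between them.


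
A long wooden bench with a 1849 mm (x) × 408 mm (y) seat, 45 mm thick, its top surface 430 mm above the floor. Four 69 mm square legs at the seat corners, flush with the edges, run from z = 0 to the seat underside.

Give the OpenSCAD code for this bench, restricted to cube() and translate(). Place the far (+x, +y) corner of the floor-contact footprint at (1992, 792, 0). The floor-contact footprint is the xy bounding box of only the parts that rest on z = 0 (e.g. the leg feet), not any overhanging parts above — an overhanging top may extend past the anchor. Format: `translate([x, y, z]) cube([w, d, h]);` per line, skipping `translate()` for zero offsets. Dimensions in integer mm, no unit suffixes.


translate([143, 384, 385]) cube([1849, 408, 45]);
translate([143, 384, 0]) cube([69, 69, 385]);
translate([143, 723, 0]) cube([69, 69, 385]);
translate([1923, 384, 0]) cube([69, 69, 385]);
translate([1923, 723, 0]) cube([69, 69, 385]);


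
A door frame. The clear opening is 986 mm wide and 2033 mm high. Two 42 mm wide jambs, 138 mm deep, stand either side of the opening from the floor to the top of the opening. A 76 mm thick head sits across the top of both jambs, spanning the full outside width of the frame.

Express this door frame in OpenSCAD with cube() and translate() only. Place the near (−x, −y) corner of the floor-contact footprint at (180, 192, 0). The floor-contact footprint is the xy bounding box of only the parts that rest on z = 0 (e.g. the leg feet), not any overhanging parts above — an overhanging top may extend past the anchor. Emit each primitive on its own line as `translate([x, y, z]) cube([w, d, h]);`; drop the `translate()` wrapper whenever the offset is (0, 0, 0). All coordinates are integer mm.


translate([180, 192, 0]) cube([42, 138, 2033]);
translate([1208, 192, 0]) cube([42, 138, 2033]);
translate([180, 192, 2033]) cube([1070, 138, 76]);


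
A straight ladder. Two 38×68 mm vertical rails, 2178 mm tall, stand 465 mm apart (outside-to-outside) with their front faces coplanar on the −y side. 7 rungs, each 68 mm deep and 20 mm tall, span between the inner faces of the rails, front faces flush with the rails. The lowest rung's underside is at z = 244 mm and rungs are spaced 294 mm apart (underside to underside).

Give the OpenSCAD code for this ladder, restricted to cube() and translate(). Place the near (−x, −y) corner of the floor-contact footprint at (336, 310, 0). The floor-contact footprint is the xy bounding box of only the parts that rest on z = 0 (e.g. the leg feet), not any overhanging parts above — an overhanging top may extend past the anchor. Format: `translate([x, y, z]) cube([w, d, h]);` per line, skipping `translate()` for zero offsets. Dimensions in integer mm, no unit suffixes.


translate([336, 310, 0]) cube([38, 68, 2178]);
translate([763, 310, 0]) cube([38, 68, 2178]);
translate([374, 310, 244]) cube([389, 68, 20]);
translate([374, 310, 538]) cube([389, 68, 20]);
translate([374, 310, 832]) cube([389, 68, 20]);
translate([374, 310, 1126]) cube([389, 68, 20]);
translate([374, 310, 1420]) cube([389, 68, 20]);
translate([374, 310, 1714]) cube([389, 68, 20]);
translate([374, 310, 2008]) cube([389, 68, 20]);


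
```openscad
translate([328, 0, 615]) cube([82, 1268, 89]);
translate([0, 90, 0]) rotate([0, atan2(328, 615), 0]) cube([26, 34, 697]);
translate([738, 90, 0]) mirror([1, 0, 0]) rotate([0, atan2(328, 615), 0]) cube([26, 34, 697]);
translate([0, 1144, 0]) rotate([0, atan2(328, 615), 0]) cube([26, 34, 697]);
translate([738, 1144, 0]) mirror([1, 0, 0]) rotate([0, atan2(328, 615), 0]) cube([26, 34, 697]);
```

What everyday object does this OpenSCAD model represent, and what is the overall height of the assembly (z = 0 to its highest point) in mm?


A sawhorse. The overall height is 704 mm.

A beam across two mirrored pairs of raked legs — a sawhorse. The beam's underside is at z = 615 (matching the legs' vertical rise in atan2(328, 615)) and the beam is 89 mm tall, so its top is at 615 + 89 = 704 mm. The raked legs top out at the beam's underside, so that is the highest point.


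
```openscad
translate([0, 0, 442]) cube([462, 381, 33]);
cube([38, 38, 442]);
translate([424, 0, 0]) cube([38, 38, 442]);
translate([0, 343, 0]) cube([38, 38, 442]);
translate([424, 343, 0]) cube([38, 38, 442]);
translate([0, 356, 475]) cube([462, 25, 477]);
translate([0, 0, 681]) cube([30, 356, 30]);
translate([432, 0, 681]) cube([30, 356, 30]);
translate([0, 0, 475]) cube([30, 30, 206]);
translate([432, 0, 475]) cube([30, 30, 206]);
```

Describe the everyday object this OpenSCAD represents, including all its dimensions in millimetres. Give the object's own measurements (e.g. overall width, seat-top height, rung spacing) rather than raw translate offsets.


A chair. The seat is a 462×381×33 mm slab with its top at z = 475 mm, on four 38×38 mm corner legs (flush with the seat edges, standing on z = 0). A flat backrest 25 mm thick, 477 mm tall, spans the full seat width and rises from the seat top along its +y edge, rear face flush with the rear of the seat. Two armrests of 30×30 mm section run along each side from the seat's front edge to the front of the backrest, top faces 236 mm above the seat top and outer faces flush with the seat's x-edges; a 30×30 mm post under the front of each armrest stands on the seat at the front corner.


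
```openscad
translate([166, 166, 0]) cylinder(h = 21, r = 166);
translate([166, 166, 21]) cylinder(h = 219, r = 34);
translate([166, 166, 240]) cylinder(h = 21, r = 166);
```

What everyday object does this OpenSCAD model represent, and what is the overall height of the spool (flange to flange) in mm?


A spool. The overall height is 261 mm.

Three coaxial cylinders, large–small–large — a spool. Two 21 mm flanges and a 219 mm core give 21 + 219 + 21 = 261 mm.


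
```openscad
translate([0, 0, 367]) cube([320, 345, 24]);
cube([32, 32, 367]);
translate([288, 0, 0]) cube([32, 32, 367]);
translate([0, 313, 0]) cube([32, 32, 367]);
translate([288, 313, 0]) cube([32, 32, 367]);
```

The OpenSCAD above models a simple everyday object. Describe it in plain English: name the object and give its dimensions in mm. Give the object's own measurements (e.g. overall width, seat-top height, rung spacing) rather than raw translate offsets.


A four-legged stool. The seat is a 320×345×24 mm slab whose top surface is at z = 391 mm; four square legs, each 32×32 mm in cross-section, run from the floor (z = 0) to the underside of the seat, each flush with a corner of the seat.


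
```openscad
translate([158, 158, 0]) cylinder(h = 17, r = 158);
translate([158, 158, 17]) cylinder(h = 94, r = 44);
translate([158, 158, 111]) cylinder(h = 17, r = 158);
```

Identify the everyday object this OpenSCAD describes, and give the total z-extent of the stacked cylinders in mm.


A spool. The overall height is 128 mm.

Three coaxial cylinders, large–small–large — a spool. Two 17 mm flanges and a 94 mm core give 17 + 94 + 17 = 128 mm.


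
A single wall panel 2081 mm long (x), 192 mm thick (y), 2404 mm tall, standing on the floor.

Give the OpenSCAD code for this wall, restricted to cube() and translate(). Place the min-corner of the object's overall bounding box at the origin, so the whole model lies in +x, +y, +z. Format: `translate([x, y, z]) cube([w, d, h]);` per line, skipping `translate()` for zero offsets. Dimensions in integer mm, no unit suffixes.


cube([2081, 192, 2404]);


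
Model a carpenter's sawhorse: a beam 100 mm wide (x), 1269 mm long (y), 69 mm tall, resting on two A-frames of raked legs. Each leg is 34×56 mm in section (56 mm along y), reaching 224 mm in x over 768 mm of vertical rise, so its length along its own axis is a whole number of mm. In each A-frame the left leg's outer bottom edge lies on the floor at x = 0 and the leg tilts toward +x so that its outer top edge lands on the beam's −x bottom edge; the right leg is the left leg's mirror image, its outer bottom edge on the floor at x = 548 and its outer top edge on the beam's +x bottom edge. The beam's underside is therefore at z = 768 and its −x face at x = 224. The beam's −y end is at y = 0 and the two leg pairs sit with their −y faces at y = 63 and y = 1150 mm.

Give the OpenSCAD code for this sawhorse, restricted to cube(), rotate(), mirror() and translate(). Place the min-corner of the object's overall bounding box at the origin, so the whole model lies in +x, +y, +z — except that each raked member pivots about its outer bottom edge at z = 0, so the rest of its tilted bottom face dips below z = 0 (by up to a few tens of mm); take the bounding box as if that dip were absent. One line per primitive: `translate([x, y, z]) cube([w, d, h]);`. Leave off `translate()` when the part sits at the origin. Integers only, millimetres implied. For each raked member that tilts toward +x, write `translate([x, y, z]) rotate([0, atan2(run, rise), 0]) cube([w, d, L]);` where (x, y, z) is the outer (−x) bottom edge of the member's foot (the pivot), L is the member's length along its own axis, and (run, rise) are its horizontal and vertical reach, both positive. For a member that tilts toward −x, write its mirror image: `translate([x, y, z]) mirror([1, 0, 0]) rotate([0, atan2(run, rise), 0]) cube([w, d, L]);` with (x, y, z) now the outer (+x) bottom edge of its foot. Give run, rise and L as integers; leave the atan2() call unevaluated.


translate([224, 0, 768]) cube([100, 1269, 69]);
translate([0, 63, 0]) rotate([0, atan2(224, 768), 0]) cube([34, 56, 800]);
translate([548, 63, 0]) mirror([1, 0, 0]) rotate([0, atan2(224, 768), 0]) cube([34, 56, 800]);
translate([0, 1150, 0]) rotate([0, atan2(224, 768), 0]) cube([34, 56, 800]);
translate([548, 1150, 0]) mirror([1, 0, 0]) rotate([0, atan2(224, 768), 0]) cube([34, 56, 800]);


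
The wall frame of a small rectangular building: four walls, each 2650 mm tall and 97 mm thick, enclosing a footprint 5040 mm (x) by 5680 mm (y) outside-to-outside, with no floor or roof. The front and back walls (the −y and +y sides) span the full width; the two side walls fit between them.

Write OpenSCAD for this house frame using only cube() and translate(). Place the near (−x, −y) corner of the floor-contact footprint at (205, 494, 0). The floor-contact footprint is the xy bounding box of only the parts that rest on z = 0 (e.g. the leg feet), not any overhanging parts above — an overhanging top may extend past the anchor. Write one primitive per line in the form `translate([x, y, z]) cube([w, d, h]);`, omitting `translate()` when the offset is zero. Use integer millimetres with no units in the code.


translate([205, 494, 0]) cube([5040, 97, 2650]);
translate([205, 6077, 0]) cube([5040, 97, 2650]);
translate([205, 591, 0]) cube([97, 5486, 2650]);
translate([5148, 591, 0]) cube([97, 5486, 2650]);


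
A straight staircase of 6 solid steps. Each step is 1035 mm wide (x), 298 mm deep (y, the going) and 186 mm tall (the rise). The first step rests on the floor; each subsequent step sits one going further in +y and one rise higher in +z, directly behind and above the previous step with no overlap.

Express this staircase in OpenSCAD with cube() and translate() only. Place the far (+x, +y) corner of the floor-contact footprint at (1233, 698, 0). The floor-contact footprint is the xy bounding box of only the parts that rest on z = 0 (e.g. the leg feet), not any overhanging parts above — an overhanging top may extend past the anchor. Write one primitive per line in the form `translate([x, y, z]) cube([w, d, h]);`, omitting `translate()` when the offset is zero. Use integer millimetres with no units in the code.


translate([198, 400, 0]) cube([1035, 298, 186]);
translate([198, 698, 186]) cube([1035, 298, 186]);
translate([198, 996, 372]) cube([1035, 298, 186]);
translate([198, 1294, 558]) cube([1035, 298, 186]);
translate([198, 1592, 744]) cube([1035, 298, 186]);
translate([198, 1890, 930]) cube([1035, 298, 186]);


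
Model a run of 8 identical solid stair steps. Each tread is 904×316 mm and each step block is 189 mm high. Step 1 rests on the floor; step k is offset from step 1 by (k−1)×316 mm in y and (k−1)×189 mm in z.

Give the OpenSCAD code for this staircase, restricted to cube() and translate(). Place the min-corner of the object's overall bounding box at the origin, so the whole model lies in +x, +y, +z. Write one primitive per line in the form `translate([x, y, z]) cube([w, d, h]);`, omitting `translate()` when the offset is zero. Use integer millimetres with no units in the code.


cube([904, 316, 189]);
translate([0, 316, 189]) cube([904, 316, 189]);
translate([0, 632, 378]) cube([904, 316, 189]);
translate([0, 948, 567]) cube([904, 316, 189]);
translate([0, 1264, 756]) cube([904, 316, 189]);
translate([0, 1580, 945]) cube([904, 316, 189]);
translate([0, 1896, 1134]) cube([904, 316, 189]);
translate([0, 2212, 1323]) cube([904, 316, 189]);


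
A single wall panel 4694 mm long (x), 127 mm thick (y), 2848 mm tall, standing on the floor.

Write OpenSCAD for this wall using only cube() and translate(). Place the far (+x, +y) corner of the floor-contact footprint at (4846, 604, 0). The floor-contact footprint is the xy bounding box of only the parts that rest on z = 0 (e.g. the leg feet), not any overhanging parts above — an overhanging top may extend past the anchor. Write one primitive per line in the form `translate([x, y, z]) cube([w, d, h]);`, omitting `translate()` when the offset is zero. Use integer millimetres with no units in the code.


translate([152, 477, 0]) cube([4694, 127, 2848]);


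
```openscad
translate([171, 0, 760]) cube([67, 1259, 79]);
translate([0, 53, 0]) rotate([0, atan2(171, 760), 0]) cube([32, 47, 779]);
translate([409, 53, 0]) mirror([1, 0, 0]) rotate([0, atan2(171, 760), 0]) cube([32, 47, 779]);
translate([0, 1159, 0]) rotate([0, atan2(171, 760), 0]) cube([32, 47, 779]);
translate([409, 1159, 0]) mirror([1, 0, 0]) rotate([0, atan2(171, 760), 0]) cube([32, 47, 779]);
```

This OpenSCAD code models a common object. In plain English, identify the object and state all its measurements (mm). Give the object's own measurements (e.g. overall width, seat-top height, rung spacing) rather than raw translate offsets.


A sawhorse. A 67×1259×79 mm beam (x, y, z) sits on two A-frame leg pairs. Each pair is two raked legs of 32×47 mm section (47 mm along y) splaying symmetrically in x. Each leg rises 760 mm vertically over 171 mm of horizontal reach and is 779 mm long along its own axis. Every leg's outer bottom edge rests on the floor and its outer top edge meets a bottom edge of the beam — the left legs (tilting toward +x) meet the beam's −x bottom edge, the right legs (their mirror images, tilting toward −x) meet its +x bottom edge — so the leg tops tuck under the beam, the beam's underside is 760 mm above the floor, and the feet are 409 mm apart outside-to-outside with the beam centred between them. The two leg pairs are set in 53 mm from either end of the beam.


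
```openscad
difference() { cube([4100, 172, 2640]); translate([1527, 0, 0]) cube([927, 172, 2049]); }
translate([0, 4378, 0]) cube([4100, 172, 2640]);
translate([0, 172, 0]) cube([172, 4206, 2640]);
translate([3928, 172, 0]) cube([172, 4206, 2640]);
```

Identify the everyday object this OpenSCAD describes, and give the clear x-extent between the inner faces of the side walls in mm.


A single room. The interior width is 3756 mm.

Four walls enclosing a rectangle with a door in the front wall — a room. Outside width 4100 minus two 172 mm walls gives 3756 mm.


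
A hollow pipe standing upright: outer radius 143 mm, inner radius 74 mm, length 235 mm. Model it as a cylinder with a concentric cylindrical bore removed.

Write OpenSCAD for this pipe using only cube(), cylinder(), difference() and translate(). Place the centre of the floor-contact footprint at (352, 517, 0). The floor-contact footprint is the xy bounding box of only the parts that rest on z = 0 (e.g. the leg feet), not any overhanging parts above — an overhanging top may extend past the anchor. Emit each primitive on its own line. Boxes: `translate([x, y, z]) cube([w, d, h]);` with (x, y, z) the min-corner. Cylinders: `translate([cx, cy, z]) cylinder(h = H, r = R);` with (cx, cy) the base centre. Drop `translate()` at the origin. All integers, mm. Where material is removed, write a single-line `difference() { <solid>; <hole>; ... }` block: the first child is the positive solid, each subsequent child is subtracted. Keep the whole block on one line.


difference() { translate([352, 517, 0]) cylinder(h = 235, r = 143); translate([352, 517, 0]) cylinder(h = 235, r = 74); }


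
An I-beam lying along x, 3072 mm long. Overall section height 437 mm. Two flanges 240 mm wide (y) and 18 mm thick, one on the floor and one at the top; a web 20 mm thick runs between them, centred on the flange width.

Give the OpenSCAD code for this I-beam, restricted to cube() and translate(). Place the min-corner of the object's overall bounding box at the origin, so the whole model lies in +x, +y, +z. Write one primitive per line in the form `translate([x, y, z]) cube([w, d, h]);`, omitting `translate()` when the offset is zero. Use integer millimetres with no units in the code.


cube([3072, 240, 18]);
translate([0, 110, 18]) cube([3072, 20, 401]);
translate([0, 0, 419]) cube([3072, 240, 18]);


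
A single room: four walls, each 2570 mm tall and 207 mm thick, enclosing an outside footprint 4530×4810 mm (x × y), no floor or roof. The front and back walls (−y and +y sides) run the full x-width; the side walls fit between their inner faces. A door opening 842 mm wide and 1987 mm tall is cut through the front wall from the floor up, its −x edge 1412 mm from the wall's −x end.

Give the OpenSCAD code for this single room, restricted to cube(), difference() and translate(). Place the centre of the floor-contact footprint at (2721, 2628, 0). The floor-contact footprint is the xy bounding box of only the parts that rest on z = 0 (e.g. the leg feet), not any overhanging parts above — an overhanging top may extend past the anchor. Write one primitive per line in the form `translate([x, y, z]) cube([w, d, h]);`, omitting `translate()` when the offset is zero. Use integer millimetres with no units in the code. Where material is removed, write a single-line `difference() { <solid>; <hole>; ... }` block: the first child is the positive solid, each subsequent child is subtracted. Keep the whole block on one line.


difference() { translate([456, 223, 0]) cube([4530, 207, 2570]); translate([1868, 223, 0]) cube([842, 207, 1987]); }
translate([456, 4826, 0]) cube([4530, 207, 2570]);
translate([456, 430, 0]) cube([207, 4396, 2570]);
translate([4779, 430, 0]) cube([207, 4396, 2570]);


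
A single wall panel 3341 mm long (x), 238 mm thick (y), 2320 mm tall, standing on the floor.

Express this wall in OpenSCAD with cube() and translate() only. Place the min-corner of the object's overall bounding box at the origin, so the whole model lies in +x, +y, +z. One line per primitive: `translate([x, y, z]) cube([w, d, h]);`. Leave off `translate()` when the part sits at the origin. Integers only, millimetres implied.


cube([3341, 238, 2320]);


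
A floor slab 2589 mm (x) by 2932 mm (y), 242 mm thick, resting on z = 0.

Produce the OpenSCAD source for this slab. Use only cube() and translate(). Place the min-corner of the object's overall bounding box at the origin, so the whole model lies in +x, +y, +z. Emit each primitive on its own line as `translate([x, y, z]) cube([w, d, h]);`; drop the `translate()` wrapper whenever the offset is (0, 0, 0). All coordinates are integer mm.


cube([2589, 2932, 242]);


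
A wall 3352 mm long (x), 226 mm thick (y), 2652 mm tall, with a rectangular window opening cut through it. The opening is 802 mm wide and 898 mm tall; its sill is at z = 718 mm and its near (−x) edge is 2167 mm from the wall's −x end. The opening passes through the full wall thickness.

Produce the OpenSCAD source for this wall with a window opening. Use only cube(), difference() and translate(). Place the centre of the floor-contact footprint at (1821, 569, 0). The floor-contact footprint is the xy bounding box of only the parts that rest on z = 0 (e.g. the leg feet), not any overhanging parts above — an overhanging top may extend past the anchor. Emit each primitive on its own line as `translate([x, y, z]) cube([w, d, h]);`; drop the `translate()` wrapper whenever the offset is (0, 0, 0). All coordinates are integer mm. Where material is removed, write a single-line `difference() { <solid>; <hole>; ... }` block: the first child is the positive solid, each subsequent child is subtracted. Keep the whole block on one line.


difference() { translate([145, 456, 0]) cube([3352, 226, 2652]); translate([2312, 456, 718]) cube([802, 226, 898]); }


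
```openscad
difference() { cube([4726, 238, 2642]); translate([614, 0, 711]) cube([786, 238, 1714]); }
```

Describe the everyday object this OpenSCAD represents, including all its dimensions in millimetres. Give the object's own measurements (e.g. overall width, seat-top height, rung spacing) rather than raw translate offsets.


A wall 4726 mm long (x), 238 mm thick (y), 2642 mm tall, with a rectangular window opening cut through it. The opening is 786 mm wide and 1714 mm tall; its sill is at z = 711 mm and its near (−x) edge is 614 mm from the wall's −x end. The opening passes through the full wall thickness.


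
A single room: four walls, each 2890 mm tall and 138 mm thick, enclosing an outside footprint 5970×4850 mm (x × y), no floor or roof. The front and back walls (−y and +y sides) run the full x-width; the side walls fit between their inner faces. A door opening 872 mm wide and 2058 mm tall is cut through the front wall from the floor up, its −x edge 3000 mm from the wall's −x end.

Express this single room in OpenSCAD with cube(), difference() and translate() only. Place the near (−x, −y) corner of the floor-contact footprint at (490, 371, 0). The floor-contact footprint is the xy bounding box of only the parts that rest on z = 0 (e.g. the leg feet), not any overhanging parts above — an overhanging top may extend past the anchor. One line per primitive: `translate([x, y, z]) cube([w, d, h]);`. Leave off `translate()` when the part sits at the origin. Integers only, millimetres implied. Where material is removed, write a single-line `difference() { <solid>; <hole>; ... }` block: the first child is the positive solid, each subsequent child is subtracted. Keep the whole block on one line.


difference() { translate([490, 371, 0]) cube([5970, 138, 2890]); translate([3490, 371, 0]) cube([872, 138, 2058]); }
translate([490, 5083, 0]) cube([5970, 138, 2890]);
translate([490, 509, 0]) cube([138, 4574, 2890]);
translate([6322, 509, 0]) cube([138, 4574, 2890]);


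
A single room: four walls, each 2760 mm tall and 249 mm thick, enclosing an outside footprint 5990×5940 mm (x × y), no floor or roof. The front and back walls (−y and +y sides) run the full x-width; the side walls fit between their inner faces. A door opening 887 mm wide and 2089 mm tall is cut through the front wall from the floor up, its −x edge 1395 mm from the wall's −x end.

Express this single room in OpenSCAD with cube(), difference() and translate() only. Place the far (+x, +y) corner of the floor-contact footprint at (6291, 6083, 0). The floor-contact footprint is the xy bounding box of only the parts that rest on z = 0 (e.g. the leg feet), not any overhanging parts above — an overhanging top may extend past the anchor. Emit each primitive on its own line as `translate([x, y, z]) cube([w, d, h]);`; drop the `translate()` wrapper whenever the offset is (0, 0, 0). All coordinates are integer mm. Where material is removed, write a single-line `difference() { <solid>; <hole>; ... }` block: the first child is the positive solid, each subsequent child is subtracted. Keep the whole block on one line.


difference() { translate([301, 143, 0]) cube([5990, 249, 2760]); translate([1696, 143, 0]) cube([887, 249, 2089]); }
translate([301, 5834, 0]) cube([5990, 249, 2760]);
translate([301, 392, 0]) cube([249, 5442, 2760]);
translate([6042, 392, 0]) cube([249, 5442, 2760]);


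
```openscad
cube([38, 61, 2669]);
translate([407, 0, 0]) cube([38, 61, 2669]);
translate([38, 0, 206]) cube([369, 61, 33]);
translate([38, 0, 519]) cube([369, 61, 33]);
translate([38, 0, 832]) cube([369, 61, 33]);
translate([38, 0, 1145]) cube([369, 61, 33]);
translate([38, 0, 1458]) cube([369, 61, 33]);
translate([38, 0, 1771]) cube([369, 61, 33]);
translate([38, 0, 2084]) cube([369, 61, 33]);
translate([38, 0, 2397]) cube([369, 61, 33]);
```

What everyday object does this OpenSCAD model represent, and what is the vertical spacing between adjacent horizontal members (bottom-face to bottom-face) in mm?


A ladder. The rung spacing is 313 mm.

Two tall 38×61 posts with 8 short bars between them — a ladder. Adjacent rungs sit at z = 206 and z = 519, so the spacing is 519 − 206 = 313 mm.


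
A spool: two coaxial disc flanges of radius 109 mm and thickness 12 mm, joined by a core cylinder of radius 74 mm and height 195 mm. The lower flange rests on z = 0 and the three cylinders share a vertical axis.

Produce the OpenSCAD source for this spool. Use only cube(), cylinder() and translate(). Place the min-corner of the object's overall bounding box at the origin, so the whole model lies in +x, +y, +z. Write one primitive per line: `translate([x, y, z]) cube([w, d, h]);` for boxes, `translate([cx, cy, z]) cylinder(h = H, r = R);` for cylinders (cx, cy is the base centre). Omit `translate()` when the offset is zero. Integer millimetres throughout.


translate([109, 109, 0]) cylinder(h = 12, r = 109);
translate([109, 109, 12]) cylinder(h = 195, r = 74);
translate([109, 109, 207]) cylinder(h = 12, r = 109);


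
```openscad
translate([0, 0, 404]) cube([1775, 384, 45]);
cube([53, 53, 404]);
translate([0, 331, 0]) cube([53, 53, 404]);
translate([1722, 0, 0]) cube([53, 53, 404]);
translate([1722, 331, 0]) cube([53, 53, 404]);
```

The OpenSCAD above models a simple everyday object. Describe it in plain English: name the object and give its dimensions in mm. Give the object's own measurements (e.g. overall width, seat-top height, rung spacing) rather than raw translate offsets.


A bench: a 1775×384 mm seat slab, 45 mm thick, top at z = 449 mm, on four 53×53 mm square legs flush with the seat corners and standing on z = 0.


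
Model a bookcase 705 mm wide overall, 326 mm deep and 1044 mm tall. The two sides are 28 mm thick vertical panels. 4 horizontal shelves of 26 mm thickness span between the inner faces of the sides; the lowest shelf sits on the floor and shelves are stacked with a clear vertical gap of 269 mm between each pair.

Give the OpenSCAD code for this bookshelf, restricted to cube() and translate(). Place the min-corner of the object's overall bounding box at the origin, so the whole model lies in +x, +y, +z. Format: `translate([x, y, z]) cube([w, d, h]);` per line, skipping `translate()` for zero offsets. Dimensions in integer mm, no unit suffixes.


cube([28, 326, 1044]);
translate([677, 0, 0]) cube([28, 326, 1044]);
translate([28, 0, 0]) cube([649, 326, 26]);
translate([28, 0, 295]) cube([649, 326, 26]);
translate([28, 0, 590]) cube([649, 326, 26]);
translate([28, 0, 885]) cube([649, 326, 26]);


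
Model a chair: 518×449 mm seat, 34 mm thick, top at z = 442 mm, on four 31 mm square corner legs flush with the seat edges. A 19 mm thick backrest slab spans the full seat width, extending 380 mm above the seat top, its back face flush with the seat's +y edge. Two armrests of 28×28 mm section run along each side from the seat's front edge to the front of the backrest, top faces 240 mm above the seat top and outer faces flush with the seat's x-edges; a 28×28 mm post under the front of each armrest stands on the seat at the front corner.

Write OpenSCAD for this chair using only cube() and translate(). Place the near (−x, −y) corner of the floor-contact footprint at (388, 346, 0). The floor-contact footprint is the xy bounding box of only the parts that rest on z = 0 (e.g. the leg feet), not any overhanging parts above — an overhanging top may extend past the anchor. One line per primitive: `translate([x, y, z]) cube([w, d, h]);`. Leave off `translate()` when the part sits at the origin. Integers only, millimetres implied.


translate([388, 346, 408]) cube([518, 449, 34]);
translate([388, 346, 0]) cube([31, 31, 408]);
translate([875, 346, 0]) cube([31, 31, 408]);
translate([388, 764, 0]) cube([31, 31, 408]);
translate([875, 764, 0]) cube([31, 31, 408]);
translate([388, 776, 442]) cube([518, 19, 380]);
translate([388, 346, 654]) cube([28, 430, 28]);
translate([878, 346, 654]) cube([28, 430, 28]);
translate([388, 346, 442]) cube([28, 28, 212]);
translate([878, 346, 442]) cube([28, 28, 212]);


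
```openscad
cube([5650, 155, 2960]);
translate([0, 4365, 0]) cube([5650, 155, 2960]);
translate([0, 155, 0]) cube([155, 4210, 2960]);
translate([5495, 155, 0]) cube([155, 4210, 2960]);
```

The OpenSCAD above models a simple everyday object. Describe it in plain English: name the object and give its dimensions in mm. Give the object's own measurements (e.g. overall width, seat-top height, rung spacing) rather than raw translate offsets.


The wall frame of a small rectangular building: four walls, each 2960 mm tall and 155 mm thick, enclosing a footprint 5650 mm (x) by 4520 mm (y) outside-to-outside, with no floor or roof. The front and back walls (the −y and +y sides) span the full width; the two side walls fit between them.


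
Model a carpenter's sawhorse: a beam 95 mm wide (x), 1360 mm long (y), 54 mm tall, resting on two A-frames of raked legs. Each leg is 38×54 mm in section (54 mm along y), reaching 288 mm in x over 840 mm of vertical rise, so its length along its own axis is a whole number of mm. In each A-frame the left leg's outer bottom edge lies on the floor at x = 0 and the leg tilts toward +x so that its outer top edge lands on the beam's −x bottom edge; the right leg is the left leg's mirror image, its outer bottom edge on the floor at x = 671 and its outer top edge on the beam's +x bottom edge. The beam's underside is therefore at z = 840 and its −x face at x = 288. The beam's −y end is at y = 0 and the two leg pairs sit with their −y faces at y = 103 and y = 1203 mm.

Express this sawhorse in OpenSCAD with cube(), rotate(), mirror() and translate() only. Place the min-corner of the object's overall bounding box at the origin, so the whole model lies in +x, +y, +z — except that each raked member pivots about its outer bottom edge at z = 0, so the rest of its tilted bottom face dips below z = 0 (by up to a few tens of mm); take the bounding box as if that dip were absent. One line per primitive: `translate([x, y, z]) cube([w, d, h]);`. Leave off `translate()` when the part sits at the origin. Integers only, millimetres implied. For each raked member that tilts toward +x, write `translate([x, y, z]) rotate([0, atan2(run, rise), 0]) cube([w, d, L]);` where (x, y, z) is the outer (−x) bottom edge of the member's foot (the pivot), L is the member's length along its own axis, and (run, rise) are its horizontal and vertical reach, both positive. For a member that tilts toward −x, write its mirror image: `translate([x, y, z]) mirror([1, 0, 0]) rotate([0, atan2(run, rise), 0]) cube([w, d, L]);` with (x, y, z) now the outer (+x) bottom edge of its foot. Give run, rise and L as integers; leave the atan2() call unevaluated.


translate([288, 0, 840]) cube([95, 1360, 54]);
translate([0, 103, 0]) rotate([0, atan2(288, 840), 0]) cube([38, 54, 888]);
translate([671, 103, 0]) mirror([1, 0, 0]) rotate([0, atan2(288, 840), 0]) cube([38, 54, 888]);
translate([0, 1203, 0]) rotate([0, atan2(288, 840), 0]) cube([38, 54, 888]);
translate([671, 1203, 0]) mirror([1, 0, 0]) rotate([0, atan2(288, 840), 0]) cube([38, 54, 888]);


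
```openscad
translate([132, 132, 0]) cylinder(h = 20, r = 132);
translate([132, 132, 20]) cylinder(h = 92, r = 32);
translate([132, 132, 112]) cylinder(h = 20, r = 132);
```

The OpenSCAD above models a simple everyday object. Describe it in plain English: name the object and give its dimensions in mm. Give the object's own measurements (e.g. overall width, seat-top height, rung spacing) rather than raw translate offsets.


A spool: two coaxial disc flanges of radius 132 mm and thickness 20 mm, joined by a core cylinder of radius 32 mm and height 92 mm. The lower flange rests on z = 0 and the three cylinders share a vertical axis.


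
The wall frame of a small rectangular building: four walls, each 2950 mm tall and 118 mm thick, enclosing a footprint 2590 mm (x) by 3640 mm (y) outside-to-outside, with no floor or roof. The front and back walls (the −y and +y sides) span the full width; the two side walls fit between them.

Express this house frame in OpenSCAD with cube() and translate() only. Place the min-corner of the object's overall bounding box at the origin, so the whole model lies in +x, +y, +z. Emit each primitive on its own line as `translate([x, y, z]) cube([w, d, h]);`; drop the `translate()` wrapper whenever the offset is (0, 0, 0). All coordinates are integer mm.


cube([2590, 118, 2950]);
translate([0, 3522, 0]) cube([2590, 118, 2950]);
translate([0, 118, 0]) cube([118, 3404, 2950]);
translate([2472, 118, 0]) cube([118, 3404, 2950]);


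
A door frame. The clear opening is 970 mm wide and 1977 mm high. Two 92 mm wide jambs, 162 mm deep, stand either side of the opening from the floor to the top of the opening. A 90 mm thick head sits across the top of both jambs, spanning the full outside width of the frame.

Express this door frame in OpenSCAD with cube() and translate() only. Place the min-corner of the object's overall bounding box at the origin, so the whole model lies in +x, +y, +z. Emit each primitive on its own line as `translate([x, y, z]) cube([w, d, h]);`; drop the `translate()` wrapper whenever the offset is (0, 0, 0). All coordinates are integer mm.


cube([92, 162, 1977]);
translate([1062, 0, 0]) cube([92, 162, 1977]);
translate([0, 0, 1977]) cube([1154, 162, 90]);
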